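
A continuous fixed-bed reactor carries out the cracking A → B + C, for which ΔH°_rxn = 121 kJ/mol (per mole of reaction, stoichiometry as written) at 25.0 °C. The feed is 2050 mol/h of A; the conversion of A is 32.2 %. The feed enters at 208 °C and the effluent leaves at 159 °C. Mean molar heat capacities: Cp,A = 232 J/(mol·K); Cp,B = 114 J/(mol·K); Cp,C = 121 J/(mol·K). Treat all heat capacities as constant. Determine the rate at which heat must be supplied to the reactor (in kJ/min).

Q_in = 947 kJ/min

Extent of reaction ξ = 0.322 × 2050 = 660.1 mol/h
Reaction term: ξ·ΔH°_rxn = 660.1 × 121 = 79872 kJ/h
Sensible, feed 208→25 °C: -87035 kJ/h
Outlet flows (mol/h): A 1389.9, B 660.1, C 660.1
Sensible, products 25→159 °C: 63996 kJ/h
Q = ΔH = 56833 kJ/h = 15.787 kW
Heat supplied = 947.22 kJ/min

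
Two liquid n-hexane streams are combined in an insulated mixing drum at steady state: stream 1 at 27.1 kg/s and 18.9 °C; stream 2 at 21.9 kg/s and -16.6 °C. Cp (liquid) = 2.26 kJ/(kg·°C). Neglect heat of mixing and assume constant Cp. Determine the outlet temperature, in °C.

Energy balance with Q = 0: Σ ṁᵢCp,ᵢ(T_out − Tᵢ) = 0
Σ ṁᵢCp,ᵢTᵢ = 27.1×2.26×18.9 + 21.9×2.26×-16.6 = 335.95
Σ ṁᵢCp,ᵢ = 27.1×2.26 + 21.9×2.26 = 110.74
T_out = 335.95 / 110.74 = 3.0337 °C

T_out = 3.03 °C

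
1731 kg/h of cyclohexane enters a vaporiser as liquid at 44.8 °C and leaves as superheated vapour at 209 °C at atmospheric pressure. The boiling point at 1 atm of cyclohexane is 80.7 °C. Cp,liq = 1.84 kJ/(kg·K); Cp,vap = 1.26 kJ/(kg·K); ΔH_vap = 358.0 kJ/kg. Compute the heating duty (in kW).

Q = 282 kW

liquid 44.8→80.7 °C: 66.056 kJ/kg
vaporisation at 80.7 °C: 358 kJ/kg
vapour 80.7→209 °C: 161.66 kJ/kg
Δh = 66.056 + 358 + 161.66 = 585.71 kJ/kg
Q = ṁ·Δh = 1731 kg/h × 585.71 kJ/kg = 1.0139e+06 kJ/h
|Q| = 281.63 kW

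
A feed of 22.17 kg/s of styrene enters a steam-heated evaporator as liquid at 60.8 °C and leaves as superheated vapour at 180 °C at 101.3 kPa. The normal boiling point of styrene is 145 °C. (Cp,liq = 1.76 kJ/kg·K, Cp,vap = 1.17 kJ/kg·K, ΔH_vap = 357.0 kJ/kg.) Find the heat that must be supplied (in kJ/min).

Q = 726000 kJ/min

liquid 60.8→145 °C: 148.19 kJ/kg
vaporisation at 145 °C: 357 kJ/kg
vapour 145→180 °C: 40.95 kJ/kg
Δh = 148.19 + 357 + 40.95 = 546.14 kJ/kg
Q = ṁ·Δh = 22.17 kg/s × 546.14 kJ/kg = 12108 kJ/s
|Q| = 12108 kW = 726480 kJ/min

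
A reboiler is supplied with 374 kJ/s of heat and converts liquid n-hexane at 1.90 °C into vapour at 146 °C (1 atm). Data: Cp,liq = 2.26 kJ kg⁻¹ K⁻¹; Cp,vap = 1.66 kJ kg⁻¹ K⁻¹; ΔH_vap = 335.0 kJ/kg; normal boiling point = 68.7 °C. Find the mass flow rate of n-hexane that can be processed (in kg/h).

Δh = 2.26×(68.7−1.90) + 335.0 + 1.66×(146−68.7) = 614.29 kJ/kg
Q = 374 kJ/s = 374 kJ/s = 1.3464e+06 kJ/h
ṁ = Q/Δh = 1.3464e+06 / 614.29 = 2191.8 kg/h

ṁ = 2190 kg/h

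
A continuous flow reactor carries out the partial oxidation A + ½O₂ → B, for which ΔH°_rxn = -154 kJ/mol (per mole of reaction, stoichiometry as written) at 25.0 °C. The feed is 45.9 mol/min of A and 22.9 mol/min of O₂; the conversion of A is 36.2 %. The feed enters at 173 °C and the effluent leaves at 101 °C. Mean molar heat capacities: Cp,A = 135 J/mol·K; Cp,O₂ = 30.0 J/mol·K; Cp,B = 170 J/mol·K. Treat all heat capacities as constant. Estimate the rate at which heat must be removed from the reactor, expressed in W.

Extent of reaction ξ = 0.362 × 45.9 = 16.616 mol/min
Reaction term: ξ·ΔH°_rxn = 16.616 × -154 = -2558.8 kJ/min
Sensible, feed 173→25 °C: -1018.8 kJ/min
Outlet flows (mol/min): A 29.284, O₂ 14.592, B 16.616
Sensible, products 25→101 °C: 548.4 kJ/min
Q = ΔH = -3029.2 kJ/min = -50.486 kW
Heat removed = 50486 W

Q_out = 50500 W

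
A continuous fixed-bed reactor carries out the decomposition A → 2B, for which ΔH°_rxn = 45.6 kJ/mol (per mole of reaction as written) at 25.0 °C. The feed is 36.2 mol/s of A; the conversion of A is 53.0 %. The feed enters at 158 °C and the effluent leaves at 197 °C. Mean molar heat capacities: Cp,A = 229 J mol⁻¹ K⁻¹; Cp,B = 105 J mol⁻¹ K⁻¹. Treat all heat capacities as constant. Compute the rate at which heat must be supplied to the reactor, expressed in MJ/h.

Q_in = 4090 MJ/h

Extent of reaction ξ = 0.530 × 36.2 = 19.186 mol/s
Reaction term: ξ·ΔH°_rxn = 19.186 × 45.6 = 874.88 kJ/s
Sensible, feed 158→25 °C: -1102.5 kJ/s
Outlet flows (mol/s): A 17.014, B 38.372
Sensible, products 25→197 °C: 1363.1 kJ/s
Q = ΔH = 1135.5 kJ/s = 1135.5 kW
Heat supplied = 4087.7 MJ/h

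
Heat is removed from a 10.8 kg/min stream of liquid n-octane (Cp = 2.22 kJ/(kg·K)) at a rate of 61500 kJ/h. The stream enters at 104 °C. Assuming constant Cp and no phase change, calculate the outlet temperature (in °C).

Q = 61500 kJ/h = 1025 kJ/min
ΔT = Q/(ṁ·Cp) = 1025/(10.8×2.22) = 42.751 K
T_out = 104 − 42.751 = 61.249 °C

T_out = 61.2 °C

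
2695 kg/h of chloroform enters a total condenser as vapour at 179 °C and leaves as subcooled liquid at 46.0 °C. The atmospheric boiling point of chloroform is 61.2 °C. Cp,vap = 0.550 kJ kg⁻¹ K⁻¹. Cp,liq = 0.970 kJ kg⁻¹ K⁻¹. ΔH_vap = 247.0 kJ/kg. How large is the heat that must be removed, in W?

vapour 179→61.2 °C: -64.79 kJ/kg
condensation at 61.2 °C: -247 kJ/kg
liquid 61.2→46.0 °C: -14.744 kJ/kg
Δh = -64.79 + -247 + -14.744 = -326.53 kJ/kg
Q = ṁ·Δh = 2695 kg/h × -326.53 kJ/kg = -880010 kJ/h
|Q| = 244.45 kW = 244450 W

Q_c = 244000 W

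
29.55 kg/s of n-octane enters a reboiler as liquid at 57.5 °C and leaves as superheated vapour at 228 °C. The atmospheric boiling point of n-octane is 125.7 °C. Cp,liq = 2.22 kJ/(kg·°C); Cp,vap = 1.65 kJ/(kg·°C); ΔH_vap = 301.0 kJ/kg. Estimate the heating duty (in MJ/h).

liquid 57.5→125.7 °C: 151.4 kJ/kg
vaporisation at 125.7 °C: 301 kJ/kg
vapour 125.7→228 °C: 168.79 kJ/kg
Δh = 151.4 + 301 + 168.79 = 621.2 kJ/kg
Q = ṁ·Δh = 29.55 kg/s × 621.2 kJ/kg = 18356 kJ/s
|Q| = 18356 kW = 66083 MJ/h

Q = 66100 MJ/h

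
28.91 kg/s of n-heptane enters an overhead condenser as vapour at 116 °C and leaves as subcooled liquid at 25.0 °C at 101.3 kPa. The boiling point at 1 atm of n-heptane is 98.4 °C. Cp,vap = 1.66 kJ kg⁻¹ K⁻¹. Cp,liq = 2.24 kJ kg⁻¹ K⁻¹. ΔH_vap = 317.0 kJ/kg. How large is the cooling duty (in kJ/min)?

vapour 116→98.4 °C: -29.216 kJ/kg
condensation at 98.4 °C: -317 kJ/kg
liquid 98.4→25.0 °C: -164.42 kJ/kg
Δh = -29.216 + -317 + -164.42 = -510.63 kJ/kg
Q = ṁ·Δh = 28.91 kg/s × -510.63 kJ/kg = -14762 kJ/s
|Q| = 14762 kW = 885740 kJ/min

Q_c = 886000 kJ/min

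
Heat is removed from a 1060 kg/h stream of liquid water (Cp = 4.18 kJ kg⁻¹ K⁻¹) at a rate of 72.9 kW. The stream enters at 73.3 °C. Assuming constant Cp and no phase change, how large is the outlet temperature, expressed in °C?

T_out = 14.1 °C

Q = 72.9 kW = 262440 kJ/h
ΔT = Q/(ṁ·Cp) = 262440/(1060×4.18) = 59.231 K
T_out = 73.3 − 59.231 = 14.069 °C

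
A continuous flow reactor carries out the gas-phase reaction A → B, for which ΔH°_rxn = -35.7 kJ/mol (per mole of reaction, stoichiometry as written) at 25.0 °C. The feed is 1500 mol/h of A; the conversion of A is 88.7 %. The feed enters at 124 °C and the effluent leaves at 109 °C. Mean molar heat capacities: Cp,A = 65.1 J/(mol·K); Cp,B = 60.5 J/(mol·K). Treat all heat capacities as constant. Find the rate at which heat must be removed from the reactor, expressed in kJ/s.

Extent of reaction ξ = 0.887 × 1500 = 1330.5 mol/h
Reaction term: ξ·ΔH°_rxn = 1330.5 × -35.7 = -47499 kJ/h
Sensible, feed 124→25 °C: -9667.3 kJ/h
Outlet flows (mol/h): A 169.5, B 1330.5
Sensible, products 25→109 °C: 7688.5 kJ/h
Q = ΔH = -49478 kJ/h = -13.744 kW
Heat removed = 13.744 kJ/s

Q_out = 13.7 kJ/s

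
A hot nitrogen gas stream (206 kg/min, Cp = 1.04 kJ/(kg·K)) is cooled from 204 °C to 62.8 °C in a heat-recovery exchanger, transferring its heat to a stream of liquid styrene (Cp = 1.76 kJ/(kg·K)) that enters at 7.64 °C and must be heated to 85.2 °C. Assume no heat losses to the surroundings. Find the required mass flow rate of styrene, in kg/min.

Heat released by hot stream: Q = 206 × 1.04 × (204 − 62.8) = 30251 kJ/min
Energy balance on cold side (adiabatic exchanger): Q = ṁ_c·Cp_c·(T_c,out − T_c,in)
ṁ_c = 30251 / [1.76 × (85.2 − 7.64)] = 221.61 kg/min

ṁ_c = 222 kg/min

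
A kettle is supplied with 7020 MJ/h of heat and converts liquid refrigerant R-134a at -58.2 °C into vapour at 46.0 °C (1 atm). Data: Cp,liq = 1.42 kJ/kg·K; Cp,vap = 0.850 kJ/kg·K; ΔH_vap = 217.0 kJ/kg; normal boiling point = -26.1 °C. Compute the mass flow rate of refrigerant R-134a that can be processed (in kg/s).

ṁ = 6.02 kg/s

Δh = 1.42×(-26.1−-58.2) + 217.0 + 0.850×(46.0−-26.1) = 323.87 kJ/kg
Q = 7020 MJ/h = 1950 kJ/s = 1950 kJ/s
ṁ = Q/Δh = 1950 / 323.87 = 6.021 kg/s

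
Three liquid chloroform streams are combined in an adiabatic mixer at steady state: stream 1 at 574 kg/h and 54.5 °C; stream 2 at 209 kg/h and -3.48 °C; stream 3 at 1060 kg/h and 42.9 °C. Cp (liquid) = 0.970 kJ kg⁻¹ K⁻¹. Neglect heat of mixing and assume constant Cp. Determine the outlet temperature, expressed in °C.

T_out = 41.3 °C

No heat crosses the boundary, so H_out = H_in.
Σ ṁᵢCp,ᵢTᵢ = 574×0.970×54.5 + 209×0.970×-3.48 + 1060×0.970×42.9 = 73749
Σ ṁᵢCp,ᵢ = 574×0.970 + 209×0.970 + 1060×0.970 = 1787.7
T_out = 73749 / 1787.7 = 41.253 °C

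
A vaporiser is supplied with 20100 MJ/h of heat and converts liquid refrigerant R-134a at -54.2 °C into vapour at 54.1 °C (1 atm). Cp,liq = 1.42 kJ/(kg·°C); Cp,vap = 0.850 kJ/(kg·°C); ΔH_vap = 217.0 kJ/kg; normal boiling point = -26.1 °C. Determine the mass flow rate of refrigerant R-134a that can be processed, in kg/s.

ṁ = 17.2 kg/s

Δh = 1.42×(-26.1−-54.2) + 217.0 + 0.850×(54.1−-26.1) = 325.07 kJ/kg
Q = 20100 MJ/h = 5583.3 kJ/s = 5583.3 kJ/s
ṁ = Q/Δh = 5583.3 / 325.07 = 17.176 kg/s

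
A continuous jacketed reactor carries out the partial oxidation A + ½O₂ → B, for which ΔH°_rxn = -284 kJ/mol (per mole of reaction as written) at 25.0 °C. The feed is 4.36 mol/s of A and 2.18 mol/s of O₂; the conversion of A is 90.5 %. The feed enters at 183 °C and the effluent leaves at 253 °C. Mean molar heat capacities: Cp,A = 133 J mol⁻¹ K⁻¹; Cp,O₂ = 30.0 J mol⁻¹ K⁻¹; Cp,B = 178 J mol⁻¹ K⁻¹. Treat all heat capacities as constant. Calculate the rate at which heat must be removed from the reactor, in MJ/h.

Q_out = 3770 MJ/h

Extent of reaction ξ = 0.905 × 4.36 = 3.9458 mol/s
Reaction term: ξ·ΔH°_rxn = 3.9458 × -284 = -1120.6 kJ/s
Sensible, feed 183→25 °C: -101.95 kJ/s
Outlet flows (mol/s): A 0.4142, O₂ 0.2071, B 3.9458
Sensible, products 25→253 °C: 174.11 kJ/s
Q = ΔH = -1048.4 kJ/s = -1048.4 kW
Heat removed = 3774.4 MJ/h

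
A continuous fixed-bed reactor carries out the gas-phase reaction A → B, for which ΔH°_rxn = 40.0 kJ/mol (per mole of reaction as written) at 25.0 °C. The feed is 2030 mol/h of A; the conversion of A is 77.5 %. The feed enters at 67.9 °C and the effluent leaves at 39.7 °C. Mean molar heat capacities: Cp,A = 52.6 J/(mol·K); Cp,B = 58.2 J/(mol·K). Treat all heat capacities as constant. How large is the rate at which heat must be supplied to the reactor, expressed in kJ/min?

Extent of reaction ξ = 0.775 × 2030 = 1573.2 mol/h
Reaction term: ξ·ΔH°_rxn = 1573.2 × 40.0 = 62930 kJ/h
Sensible, feed 67.9→25 °C: -4580.8 kJ/h
Outlet flows (mol/h): A 456.75, B 1573.2
Sensible, products 25→39.7 °C: 1699.1 kJ/h
Q = ΔH = 60048 kJ/h = 16.68 kW
Heat supplied = 1000.8 kJ/min

Q_in = 1000 kJ/min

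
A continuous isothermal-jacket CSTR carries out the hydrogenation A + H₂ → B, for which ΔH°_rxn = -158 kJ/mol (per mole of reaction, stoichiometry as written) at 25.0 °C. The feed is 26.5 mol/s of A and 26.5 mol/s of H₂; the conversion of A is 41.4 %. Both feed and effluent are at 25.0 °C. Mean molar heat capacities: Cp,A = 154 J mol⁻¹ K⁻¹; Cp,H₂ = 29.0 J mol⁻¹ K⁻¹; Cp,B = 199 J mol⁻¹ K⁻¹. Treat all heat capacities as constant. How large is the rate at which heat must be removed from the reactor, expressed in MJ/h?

Extent of reaction ξ = 0.414 × 26.5 = 10.971 mol/s
Reaction term: ξ·ΔH°_rxn = 10.971 × -158 = -1733.4 kJ/s
Q = ΔH = -1733.4 kJ/s = -1733.4 kW
Heat removed = 6240.3 MJ/h

Q_out = 6240 MJ/h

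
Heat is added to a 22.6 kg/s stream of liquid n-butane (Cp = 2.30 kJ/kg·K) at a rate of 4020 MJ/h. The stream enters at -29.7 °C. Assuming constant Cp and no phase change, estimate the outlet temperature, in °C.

T_out = -8.22 °C

Q = 4020 MJ/h = 1116.7 kJ/s
ΔT = Q/(ṁ·Cp) = 1116.7/(22.6×2.30) = 21.483 K
T_out = -29.7 + 21.483 = -8.2174 °C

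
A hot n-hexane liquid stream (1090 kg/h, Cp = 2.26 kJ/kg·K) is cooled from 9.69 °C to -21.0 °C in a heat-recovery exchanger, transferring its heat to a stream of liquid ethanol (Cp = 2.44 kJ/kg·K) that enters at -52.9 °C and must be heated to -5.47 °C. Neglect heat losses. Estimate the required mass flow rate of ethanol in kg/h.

Heat released by hot stream: Q = 1090 × 2.26 × (9.69 − -21.0) = 75602 kJ/h
Energy balance on cold side (adiabatic exchanger): Q = ṁ_c·Cp_c·(T_c,out − T_c,in)
ṁ_c = 75602 / [2.44 × (-5.47 − -52.9)] = 653.26 kg/h

ṁ_c = 653 kg/h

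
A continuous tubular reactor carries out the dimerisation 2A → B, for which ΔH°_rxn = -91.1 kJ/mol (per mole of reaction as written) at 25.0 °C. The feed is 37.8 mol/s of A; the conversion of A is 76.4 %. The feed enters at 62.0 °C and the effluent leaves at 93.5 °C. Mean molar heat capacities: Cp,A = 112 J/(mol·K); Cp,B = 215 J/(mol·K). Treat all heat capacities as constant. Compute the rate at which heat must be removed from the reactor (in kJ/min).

Q_out = 71500 kJ/min

Extent of reaction ξ = 0.764 × 37.8 / 2 = 14.44 mol/s
Reaction term: ξ·ΔH°_rxn = 14.44 × -91.1 = -1315.4 kJ/s
Sensible, feed 62.0→25 °C: -156.64 kJ/s
Outlet flows (mol/s): A 8.9208, B 14.44
Sensible, products 25→93.5 °C: 281.1 kJ/s
Q = ΔH = -1191 kJ/s = -1191 kW
Heat removed = 71459 kJ/min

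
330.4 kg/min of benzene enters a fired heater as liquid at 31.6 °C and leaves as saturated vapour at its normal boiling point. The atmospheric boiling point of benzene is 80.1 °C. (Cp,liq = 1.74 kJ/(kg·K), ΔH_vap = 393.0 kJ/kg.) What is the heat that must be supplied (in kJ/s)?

liquid 31.6→80.1 °C: 84.39 kJ/kg
vaporisation at 80.1 °C: 393 kJ/kg
Δh = 84.39 + 393 = 477.39 kJ/kg
Q = ṁ·Δh = 330.4 kg/min × 477.39 kJ/kg = 157730 kJ/min
|Q| = 2628.8 kW

Q = 2630 kJ/s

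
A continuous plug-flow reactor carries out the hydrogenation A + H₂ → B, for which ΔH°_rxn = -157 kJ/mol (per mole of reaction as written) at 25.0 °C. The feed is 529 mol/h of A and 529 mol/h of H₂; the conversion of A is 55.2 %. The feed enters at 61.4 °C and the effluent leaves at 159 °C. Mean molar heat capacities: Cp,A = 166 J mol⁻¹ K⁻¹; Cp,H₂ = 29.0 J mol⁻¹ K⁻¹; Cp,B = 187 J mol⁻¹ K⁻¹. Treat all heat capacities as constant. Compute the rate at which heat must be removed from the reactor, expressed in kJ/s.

Extent of reaction ξ = 0.552 × 529 = 292.01 mol/h
Reaction term: ξ·ΔH°_rxn = 292.01 × -157 = -45845 kJ/h
Sensible, feed 61.4→25 °C: -3754.8 kJ/h
Outlet flows (mol/h): A 236.99, H₂ 236.99, B 292.01
Sensible, products 25→159 °C: 13510 kJ/h
Q = ΔH = -36090 kJ/h = -10.025 kW
Heat removed = 10.025 kJ/s

Q_out = 10.0 kJ/s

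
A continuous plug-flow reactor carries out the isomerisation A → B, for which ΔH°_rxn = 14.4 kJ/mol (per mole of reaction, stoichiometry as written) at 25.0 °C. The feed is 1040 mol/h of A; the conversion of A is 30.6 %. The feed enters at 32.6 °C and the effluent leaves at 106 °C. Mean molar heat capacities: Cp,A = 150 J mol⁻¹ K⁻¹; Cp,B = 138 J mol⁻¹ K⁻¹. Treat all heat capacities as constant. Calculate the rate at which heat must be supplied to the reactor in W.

Q_in = 4370 W

Extent of reaction ξ = 0.306 × 1040 = 318.24 mol/h
Reaction term: ξ·ΔH°_rxn = 318.24 × 14.4 = 4582.7 kJ/h
Sensible, feed 32.6→25 °C: -1185.6 kJ/h
Outlet flows (mol/h): A 721.76, B 318.24
Sensible, products 25→106 °C: 12327 kJ/h
Q = ΔH = 15724 kJ/h = 4.3677 kW
Heat supplied = 4367.7 W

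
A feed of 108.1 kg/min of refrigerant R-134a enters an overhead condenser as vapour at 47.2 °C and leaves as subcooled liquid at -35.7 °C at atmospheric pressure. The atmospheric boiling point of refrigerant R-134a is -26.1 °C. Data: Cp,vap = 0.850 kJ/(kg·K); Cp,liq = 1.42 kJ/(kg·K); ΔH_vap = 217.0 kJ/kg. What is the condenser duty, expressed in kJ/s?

Q_c = 528 kJ/s

vapour 47.2→-26.1 °C: -62.305 kJ/kg
condensation at -26.1 °C: -217 kJ/kg
liquid -26.1→-35.7 °C: -13.632 kJ/kg
Δh = -62.305 + -217 + -13.632 = -292.94 kJ/kg
Q = ṁ·Δh = 108.1 kg/min × -292.94 kJ/kg = -31666 kJ/min
|Q| = 527.77 kW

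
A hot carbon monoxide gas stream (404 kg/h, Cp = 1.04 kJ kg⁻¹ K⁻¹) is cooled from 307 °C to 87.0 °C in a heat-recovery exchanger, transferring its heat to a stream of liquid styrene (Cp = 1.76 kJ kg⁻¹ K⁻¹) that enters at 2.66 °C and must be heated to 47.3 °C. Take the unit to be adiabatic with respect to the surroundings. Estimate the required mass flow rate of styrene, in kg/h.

Heat released by hot stream: Q = 404 × 1.04 × (307 − 87.0) = 92435 kJ/h
Energy balance on cold side (adiabatic exchanger): Q = ṁ_c·Cp_c·(T_c,out − T_c,in)
ṁ_c = 92435 / [1.76 × (47.3 − 2.66)] = 1176.5 kg/h

ṁ_c = 1180 kg/h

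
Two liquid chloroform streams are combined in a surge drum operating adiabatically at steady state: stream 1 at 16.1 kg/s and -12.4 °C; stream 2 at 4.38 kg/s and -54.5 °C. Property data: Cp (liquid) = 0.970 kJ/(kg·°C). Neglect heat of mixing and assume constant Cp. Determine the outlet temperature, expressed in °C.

T_out = -21.4 °C

Energy balance with Q = 0: Σ ṁᵢCp,ᵢ(T_out − Tᵢ) = 0
T_out = Σ ṁᵢCp,ᵢTᵢ / Σ ṁᵢCp,ᵢ
      = -425.2 / 19.866 = -21.404 °C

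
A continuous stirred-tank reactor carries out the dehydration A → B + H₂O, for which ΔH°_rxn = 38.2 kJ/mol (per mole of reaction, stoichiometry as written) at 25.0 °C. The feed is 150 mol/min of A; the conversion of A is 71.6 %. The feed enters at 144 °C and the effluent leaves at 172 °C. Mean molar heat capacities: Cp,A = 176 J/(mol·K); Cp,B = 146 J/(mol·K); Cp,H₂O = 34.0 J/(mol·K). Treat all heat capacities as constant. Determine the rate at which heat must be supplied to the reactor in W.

Q_in = 81800 W

Extent of reaction ξ = 0.716 × 150 = 107.4 mol/min
Reaction term: ξ·ΔH°_rxn = 107.4 × 38.2 = 4102.7 kJ/min
Sensible, feed 144→25 °C: -3141.6 kJ/min
Outlet flows (mol/min): A 42.6, B 107.4, H₂O 107.4
Sensible, products 25→172 °C: 3944 kJ/min
Q = ΔH = 4905 kJ/min = 81.751 kW
Heat supplied = 81751 W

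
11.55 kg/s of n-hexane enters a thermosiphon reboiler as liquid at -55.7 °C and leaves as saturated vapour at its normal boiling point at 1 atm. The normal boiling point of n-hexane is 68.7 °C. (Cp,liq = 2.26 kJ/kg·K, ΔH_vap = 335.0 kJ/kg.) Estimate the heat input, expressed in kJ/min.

Q = 427000 kJ/min

liquid -55.7→68.7 °C: 281.14 kJ/kg
vaporisation at 68.7 °C: 335 kJ/kg
Δh = 281.14 + 335 = 616.14 kJ/kg
Q = ṁ·Δh = 11.55 kg/s × 616.14 kJ/kg = 7116.5 kJ/s
|Q| = 7116.5 kW = 426990 kJ/min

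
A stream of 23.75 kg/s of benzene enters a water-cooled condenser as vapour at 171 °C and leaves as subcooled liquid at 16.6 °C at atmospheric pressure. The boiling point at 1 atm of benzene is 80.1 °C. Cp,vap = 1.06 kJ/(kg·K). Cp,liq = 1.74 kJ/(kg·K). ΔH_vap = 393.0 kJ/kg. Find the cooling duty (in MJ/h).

Q_c = 51300 MJ/h

vapour 171→80.1 °C: -96.354 kJ/kg
condensation at 80.1 °C: -393 kJ/kg
liquid 80.1→16.6 °C: -110.49 kJ/kg
Δh = -96.354 + -393 + -110.49 = -599.84 kJ/kg
Q = ṁ·Δh = 23.75 kg/s × -599.84 kJ/kg = -14246 kJ/s
|Q| = 14246 kW = 51287 MJ/h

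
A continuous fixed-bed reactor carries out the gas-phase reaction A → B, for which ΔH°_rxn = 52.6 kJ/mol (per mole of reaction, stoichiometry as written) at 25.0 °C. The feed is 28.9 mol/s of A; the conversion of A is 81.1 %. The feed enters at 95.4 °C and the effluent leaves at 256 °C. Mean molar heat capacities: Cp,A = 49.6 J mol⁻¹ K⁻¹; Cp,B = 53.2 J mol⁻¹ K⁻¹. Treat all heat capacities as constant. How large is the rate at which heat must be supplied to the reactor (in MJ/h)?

Extent of reaction ξ = 0.811 × 28.9 = 23.438 mol/s
Reaction term: ξ·ΔH°_rxn = 23.438 × 52.6 = 1232.8 kJ/s
Sensible, feed 95.4→25 °C: -100.91 kJ/s
Outlet flows (mol/s): A 5.4621, B 23.438
Sensible, products 25→256 °C: 350.62 kJ/s
Q = ΔH = 1482.5 kJ/s = 1482.5 kW
Heat supplied = 5337.1 MJ/h

Q_in = 5340 MJ/h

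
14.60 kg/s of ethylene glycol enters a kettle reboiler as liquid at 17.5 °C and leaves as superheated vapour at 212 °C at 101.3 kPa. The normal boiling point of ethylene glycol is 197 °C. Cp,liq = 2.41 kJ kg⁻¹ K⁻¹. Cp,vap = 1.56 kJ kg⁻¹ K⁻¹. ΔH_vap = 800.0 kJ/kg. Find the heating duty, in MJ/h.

liquid 17.5→197 °C: 432.6 kJ/kg
vaporisation at 197 °C: 800 kJ/kg
vapour 197→212 °C: 23.4 kJ/kg
Δh = 432.6 + 800 + 23.4 = 1256 kJ/kg
Q = ṁ·Δh = 14.60 kg/s × 1256 kJ/kg = 18338 kJ/s
|Q| = 18338 kW = 66015 MJ/h

Q = 66000 MJ/h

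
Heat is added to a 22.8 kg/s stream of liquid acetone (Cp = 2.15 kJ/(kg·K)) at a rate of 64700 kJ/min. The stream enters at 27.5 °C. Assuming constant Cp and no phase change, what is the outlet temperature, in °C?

Q = 64700 kJ/min = 1078.3 kJ/s
ΔT = Q/(ṁ·Cp) = 1078.3/(22.8×2.15) = 21.998 K
T_out = 27.5 + 21.998 = 49.498 °C

T_out = 49.5 °C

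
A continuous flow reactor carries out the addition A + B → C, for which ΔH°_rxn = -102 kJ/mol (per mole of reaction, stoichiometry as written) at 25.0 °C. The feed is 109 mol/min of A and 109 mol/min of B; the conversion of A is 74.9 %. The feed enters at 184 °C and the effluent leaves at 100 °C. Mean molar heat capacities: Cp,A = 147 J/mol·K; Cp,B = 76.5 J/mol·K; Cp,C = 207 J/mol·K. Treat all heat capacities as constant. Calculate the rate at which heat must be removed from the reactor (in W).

Q_out = 175000 W

Extent of reaction ξ = 0.749 × 109 = 81.641 mol/min
Reaction term: ξ·ΔH°_rxn = 81.641 × -102 = -8327.4 kJ/min
Sensible, feed 184→25 °C: -3873.5 kJ/min
Outlet flows (mol/min): A 27.359, B 27.359, C 81.641
Sensible, products 25→100 °C: 1726.1 kJ/min
Q = ΔH = -10475 kJ/min = -174.58 kW
Heat removed = 174580 W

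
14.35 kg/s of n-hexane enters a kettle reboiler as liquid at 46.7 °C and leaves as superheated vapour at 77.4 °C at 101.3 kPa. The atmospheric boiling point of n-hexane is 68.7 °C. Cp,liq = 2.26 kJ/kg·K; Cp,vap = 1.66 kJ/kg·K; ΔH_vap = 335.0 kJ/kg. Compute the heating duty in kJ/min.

liquid 46.7→68.7 °C: 49.72 kJ/kg
vaporisation at 68.7 °C: 335 kJ/kg
vapour 68.7→77.4 °C: 14.442 kJ/kg
Δh = 49.72 + 335 + 14.442 = 399.16 kJ/kg
Q = ṁ·Δh = 14.35 kg/s × 399.16 kJ/kg = 5728 kJ/s
|Q| = 5728 kW = 343680 kJ/min

Q = 344000 kJ/min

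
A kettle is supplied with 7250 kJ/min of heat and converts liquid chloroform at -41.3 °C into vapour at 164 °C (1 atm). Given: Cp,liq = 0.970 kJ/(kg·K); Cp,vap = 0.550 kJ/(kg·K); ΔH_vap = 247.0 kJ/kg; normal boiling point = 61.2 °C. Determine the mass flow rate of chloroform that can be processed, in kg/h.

Δh = 0.970×(61.2−-41.3) + 247.0 + 0.550×(164−61.2) = 402.97 kJ/kg
Q = 7250 kJ/min = 120.83 kJ/s = 435000 kJ/h
ṁ = Q/Δh = 435000 / 402.97 = 1079.5 kg/h

ṁ = 1080 kg/h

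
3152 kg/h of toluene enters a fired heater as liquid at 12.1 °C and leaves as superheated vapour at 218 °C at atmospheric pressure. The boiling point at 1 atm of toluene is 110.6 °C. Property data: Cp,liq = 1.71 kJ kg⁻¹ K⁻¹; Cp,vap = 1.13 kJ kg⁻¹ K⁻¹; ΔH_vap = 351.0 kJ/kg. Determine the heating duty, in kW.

Q = 561 kW

liquid 12.1→110.6 °C: 168.44 kJ/kg
vaporisation at 110.6 °C: 351 kJ/kg
vapour 110.6→218 °C: 121.36 kJ/kg
Δh = 168.44 + 351 + 121.36 = 640.8 kJ/kg
Q = ṁ·Δh = 3152 kg/h × 640.8 kJ/kg = 2.0198e+06 kJ/h
|Q| = 561.05 kW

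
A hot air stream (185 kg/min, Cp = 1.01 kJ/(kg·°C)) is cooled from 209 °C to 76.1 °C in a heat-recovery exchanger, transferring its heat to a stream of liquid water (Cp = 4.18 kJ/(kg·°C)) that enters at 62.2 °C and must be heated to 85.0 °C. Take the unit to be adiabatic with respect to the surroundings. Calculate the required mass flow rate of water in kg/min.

ṁ_c = 261 kg/min

Heat released by hot stream: Q = 185 × 1.01 × (209 − 76.1) = 24832 kJ/min
Energy balance on cold side (adiabatic exchanger): Q = ṁ_c·Cp_c·(T_c,out − T_c,in)
ṁ_c = 24832 / [4.18 × (85.0 − 62.2)] = 260.56 kg/min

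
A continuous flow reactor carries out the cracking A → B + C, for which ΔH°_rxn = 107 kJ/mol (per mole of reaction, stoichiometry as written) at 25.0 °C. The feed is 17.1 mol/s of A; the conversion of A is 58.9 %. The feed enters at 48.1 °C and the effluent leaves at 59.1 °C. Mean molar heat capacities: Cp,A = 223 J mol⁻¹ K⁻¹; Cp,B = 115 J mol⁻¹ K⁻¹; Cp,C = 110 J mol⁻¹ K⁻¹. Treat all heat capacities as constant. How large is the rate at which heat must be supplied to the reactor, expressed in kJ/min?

Q_in = 67200 kJ/min

Extent of reaction ξ = 0.589 × 17.1 = 10.072 mol/s
Reaction term: ξ·ΔH°_rxn = 10.072 × 107 = 1077.7 kJ/s
Sensible, feed 48.1→25 °C: -88.087 kJ/s
Outlet flows (mol/s): A 7.0281, B 10.072, C 10.072
Sensible, products 25→59.1 °C: 130.72 kJ/s
Q = ΔH = 1120.3 kJ/s = 1120.3 kW
Heat supplied = 67220 kJ/min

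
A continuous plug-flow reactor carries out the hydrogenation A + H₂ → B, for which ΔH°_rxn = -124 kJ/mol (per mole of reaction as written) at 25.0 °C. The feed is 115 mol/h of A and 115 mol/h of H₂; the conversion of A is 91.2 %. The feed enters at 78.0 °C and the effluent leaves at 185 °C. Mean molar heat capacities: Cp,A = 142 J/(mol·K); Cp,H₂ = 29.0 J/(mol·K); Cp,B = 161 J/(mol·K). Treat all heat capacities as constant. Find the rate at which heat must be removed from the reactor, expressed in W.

Extent of reaction ξ = 0.912 × 115 = 104.88 mol/h
Reaction term: ξ·ΔH°_rxn = 104.88 × -124 = -13005 kJ/h
Sensible, feed 78.0→25 °C: -1042.2 kJ/h
Outlet flows (mol/h): A 10.12, H₂ 10.12, B 104.88
Sensible, products 25→185 °C: 2978.6 kJ/h
Q = ΔH = -11069 kJ/h = -3.0747 kW
Heat removed = 3074.7 W

Q_out = 3070 W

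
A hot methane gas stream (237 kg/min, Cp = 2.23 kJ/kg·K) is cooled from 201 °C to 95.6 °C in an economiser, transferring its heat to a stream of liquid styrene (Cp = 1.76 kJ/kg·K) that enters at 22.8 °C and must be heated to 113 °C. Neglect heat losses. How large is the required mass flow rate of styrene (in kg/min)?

ṁ_c = 351 kg/min

Heat released by hot stream: Q = 237 × 2.23 × (201 − 95.6) = 55705 kJ/min
Energy balance on cold side (adiabatic exchanger): Q = ṁ_c·Cp_c·(T_c,out − T_c,in)
ṁ_c = 55705 / [1.76 × (113 − 22.8)] = 350.89 kg/min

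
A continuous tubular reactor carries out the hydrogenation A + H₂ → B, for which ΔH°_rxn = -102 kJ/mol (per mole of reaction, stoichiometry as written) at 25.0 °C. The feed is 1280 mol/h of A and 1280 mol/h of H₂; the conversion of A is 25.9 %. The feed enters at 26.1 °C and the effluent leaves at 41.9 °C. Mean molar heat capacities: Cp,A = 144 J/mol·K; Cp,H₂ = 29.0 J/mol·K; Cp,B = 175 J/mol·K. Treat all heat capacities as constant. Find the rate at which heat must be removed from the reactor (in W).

Q_out = 8420 W

Extent of reaction ξ = 0.259 × 1280 = 331.52 mol/h
Reaction term: ξ·ΔH°_rxn = 331.52 × -102 = -33815 kJ/h
Sensible, feed 26.1→25 °C: -243.58 kJ/h
Outlet flows (mol/h): A 948.48, H₂ 948.48, B 331.52
Sensible, products 25→41.9 °C: 3753.5 kJ/h
Q = ΔH = -30305 kJ/h = -8.4181 kW
Heat removed = 8418.1 W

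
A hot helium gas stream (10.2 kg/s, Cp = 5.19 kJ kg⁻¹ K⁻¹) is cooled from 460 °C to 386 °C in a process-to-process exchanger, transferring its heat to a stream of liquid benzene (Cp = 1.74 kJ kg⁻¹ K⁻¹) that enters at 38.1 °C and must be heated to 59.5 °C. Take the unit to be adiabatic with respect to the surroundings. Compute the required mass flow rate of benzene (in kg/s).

ṁ_c = 105 kg/s

Heat released by hot stream: Q = 10.2 × 5.19 × (460 − 386) = 3917.4 kJ/s
Energy balance on cold side (adiabatic exchanger): Q = ṁ_c·Cp_c·(T_c,out − T_c,in)
ṁ_c = 3917.4 / [1.74 × (59.5 − 38.1)] = 105.2 kg/s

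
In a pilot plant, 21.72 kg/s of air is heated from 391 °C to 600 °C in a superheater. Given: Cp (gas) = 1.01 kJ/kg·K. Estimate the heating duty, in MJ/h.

Q = ṁ·Cp·ΔT = 21.72 × 1.01 × (600 − 391) = 4584.9 kJ/s
Heating duty = 16506 MJ/h

Q = 16500 MJ/h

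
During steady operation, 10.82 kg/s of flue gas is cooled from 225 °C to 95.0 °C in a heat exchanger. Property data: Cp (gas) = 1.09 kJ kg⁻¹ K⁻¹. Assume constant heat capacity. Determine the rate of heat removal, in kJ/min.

Q_c = 92000 kJ/min

Q = ṁ·Cp·ΔT = 10.82 × 1.09 × (95.0 − 225) = -1533.2 kJ/s
Cooling duty = 91992 kJ/min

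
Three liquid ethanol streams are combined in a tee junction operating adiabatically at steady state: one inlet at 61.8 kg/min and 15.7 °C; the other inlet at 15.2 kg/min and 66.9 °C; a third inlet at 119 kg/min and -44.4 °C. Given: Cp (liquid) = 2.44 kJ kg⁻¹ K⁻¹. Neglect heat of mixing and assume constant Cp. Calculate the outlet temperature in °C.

T_out = -16.8 °C

No heat crosses the boundary, so H_out = H_in.
T_out = Σ ṁᵢCp,ᵢTᵢ / Σ ṁᵢCp,ᵢ
      = -8043.4 / 478.24 = -16.819 °C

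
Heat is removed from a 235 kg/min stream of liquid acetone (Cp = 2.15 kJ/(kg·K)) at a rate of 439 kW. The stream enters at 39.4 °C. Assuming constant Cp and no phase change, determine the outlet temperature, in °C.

Q = 439 kW = 26340 kJ/min
ΔT = Q/(ṁ·Cp) = 26340/(235×2.15) = 52.133 K
T_out = 39.4 − 52.133 = -12.733 °C

T_out = -12.7 °C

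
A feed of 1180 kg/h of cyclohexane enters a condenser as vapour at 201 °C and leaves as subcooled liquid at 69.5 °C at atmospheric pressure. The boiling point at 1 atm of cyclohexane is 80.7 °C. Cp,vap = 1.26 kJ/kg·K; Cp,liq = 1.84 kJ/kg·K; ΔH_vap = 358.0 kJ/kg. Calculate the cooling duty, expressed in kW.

Q_c = 174 kW

vapour 201→80.7 °C: -151.58 kJ/kg
condensation at 80.7 °C: -358 kJ/kg
liquid 80.7→69.5 °C: -20.608 kJ/kg
Δh = -151.58 + -358 + -20.608 = -530.19 kJ/kg
Q = ṁ·Δh = 1180 kg/h × -530.19 kJ/kg = -625620 kJ/h
|Q| = 173.78 kW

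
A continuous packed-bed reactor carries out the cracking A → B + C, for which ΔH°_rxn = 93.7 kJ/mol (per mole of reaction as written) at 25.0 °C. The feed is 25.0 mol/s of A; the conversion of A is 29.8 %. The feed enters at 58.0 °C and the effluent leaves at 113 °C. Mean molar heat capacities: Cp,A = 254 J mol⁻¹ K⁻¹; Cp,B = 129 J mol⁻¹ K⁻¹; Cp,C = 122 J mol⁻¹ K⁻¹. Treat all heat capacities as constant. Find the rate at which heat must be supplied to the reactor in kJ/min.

Extent of reaction ξ = 0.298 × 25.0 = 7.45 mol/s
Reaction term: ξ·ΔH°_rxn = 7.45 × 93.7 = 698.06 kJ/s
Sensible, feed 58.0→25 °C: -209.55 kJ/s
Outlet flows (mol/s): A 17.55, B 7.45, C 7.45
Sensible, products 25→113 °C: 556.83 kJ/s
Q = ΔH = 1045.3 kJ/s = 1045.3 kW
Heat supplied = 62721 kJ/min

Q_in = 62700 kJ/min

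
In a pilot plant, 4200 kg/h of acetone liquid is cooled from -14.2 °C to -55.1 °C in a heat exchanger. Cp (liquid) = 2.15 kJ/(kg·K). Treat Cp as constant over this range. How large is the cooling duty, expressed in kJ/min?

Q = ṁ·Cp·ΔT = 4200 × 2.15 × (-55.1 − -14.2) = -369330 kJ/h
Converting: 369330 / 3600 s = 102.59 kW
Cooling duty = 6155.5 kJ/min

Q_c = 6160 kJ/min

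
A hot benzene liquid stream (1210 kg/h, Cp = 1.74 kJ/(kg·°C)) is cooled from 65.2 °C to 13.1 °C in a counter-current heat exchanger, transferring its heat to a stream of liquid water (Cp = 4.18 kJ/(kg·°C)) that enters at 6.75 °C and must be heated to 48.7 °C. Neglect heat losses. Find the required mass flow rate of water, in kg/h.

ṁ_c = 626 kg/h

Heat released by hot stream: Q = 1210 × 1.74 × (65.2 − 13.1) = 109690 kJ/h
Energy balance on cold side (adiabatic exchanger): Q = ṁ_c·Cp_c·(T_c,out − T_c,in)
ṁ_c = 109690 / [4.18 × (48.7 − 6.75)] = 625.55 kg/h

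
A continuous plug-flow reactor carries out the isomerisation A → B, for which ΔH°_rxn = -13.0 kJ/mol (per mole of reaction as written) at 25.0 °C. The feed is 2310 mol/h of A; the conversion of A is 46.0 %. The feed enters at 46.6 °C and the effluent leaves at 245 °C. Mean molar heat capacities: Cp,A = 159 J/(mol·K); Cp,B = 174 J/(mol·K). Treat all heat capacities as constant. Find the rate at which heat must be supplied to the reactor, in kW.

Q_in = 17.4 kW

Extent of reaction ξ = 0.460 × 2310 = 1062.6 mol/h
Reaction term: ξ·ΔH°_rxn = 1062.6 × -13.0 = -13814 kJ/h
Sensible, feed 46.6→25 °C: -7933.5 kJ/h
Outlet flows (mol/h): A 1247.4, B 1062.6
Sensible, products 25→245 °C: 84310 kJ/h
Q = ΔH = 62563 kJ/h = 17.379 kW
Heat supplied = 17.379 kW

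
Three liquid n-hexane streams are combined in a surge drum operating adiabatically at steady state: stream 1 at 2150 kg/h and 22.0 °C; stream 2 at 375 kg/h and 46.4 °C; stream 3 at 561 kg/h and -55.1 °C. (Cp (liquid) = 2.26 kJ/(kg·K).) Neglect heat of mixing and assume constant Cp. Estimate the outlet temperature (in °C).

T_out = 10.9 °C

Adiabatic, steady state ⇒ Σ ṁᵢCp,ᵢ(T_out − Tᵢ) = 0
Σ ṁᵢCp,ᵢTᵢ = 2150×2.26×22.0 + 375×2.26×46.4 + 561×2.26×-55.1 = 76363
Σ ṁᵢCp,ᵢ = 2150×2.26 + 375×2.26 + 561×2.26 = 6974.4
T_out = 76363 / 6974.4 = 10.949 °C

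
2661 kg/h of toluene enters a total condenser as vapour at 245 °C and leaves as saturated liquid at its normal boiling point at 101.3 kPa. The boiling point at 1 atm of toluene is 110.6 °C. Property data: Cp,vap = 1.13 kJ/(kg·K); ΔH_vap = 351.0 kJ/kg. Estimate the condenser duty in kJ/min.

vapour 245→110.6 °C: -151.87 kJ/kg
condensation at 110.6 °C: -351 kJ/kg
Δh = -151.87 + -351 = -502.87 kJ/kg
Q = ṁ·Δh = 2661 kg/h × -502.87 kJ/kg = -1.3381e+06 kJ/h
|Q| = 371.71 kW = 22302 kJ/min

Q_c = 22300 kJ/min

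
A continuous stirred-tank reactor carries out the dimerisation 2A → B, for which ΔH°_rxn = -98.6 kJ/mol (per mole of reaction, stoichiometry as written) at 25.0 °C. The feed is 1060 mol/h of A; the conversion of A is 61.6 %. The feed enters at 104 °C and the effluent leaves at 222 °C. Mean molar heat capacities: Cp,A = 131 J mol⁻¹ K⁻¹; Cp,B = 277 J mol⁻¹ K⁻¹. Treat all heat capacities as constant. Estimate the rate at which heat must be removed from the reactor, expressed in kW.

Extent of reaction ξ = 0.616 × 1060 / 2 = 326.48 mol/h
Reaction term: ξ·ΔH°_rxn = 326.48 × -98.6 = -32191 kJ/h
Sensible, feed 104→25 °C: -10970 kJ/h
Outlet flows (mol/h): A 407.04, B 326.48
Sensible, products 25→222 °C: 28320 kJ/h
Q = ΔH = -14841 kJ/h = -4.1224 kW
Heat removed = 4.1224 kW

Q_out = 4.12 kW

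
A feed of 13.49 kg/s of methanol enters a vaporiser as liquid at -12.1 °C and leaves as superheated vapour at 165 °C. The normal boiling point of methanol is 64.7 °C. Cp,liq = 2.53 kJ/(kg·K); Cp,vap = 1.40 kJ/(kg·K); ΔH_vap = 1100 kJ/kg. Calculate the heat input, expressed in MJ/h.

liquid -12.1→64.7 °C: 194.3 kJ/kg
vaporisation at 64.7 °C: 1100 kJ/kg
vapour 64.7→165 °C: 140.42 kJ/kg
Δh = 194.3 + 1100 + 140.42 = 1434.7 kJ/kg
Q = ṁ·Δh = 13.49 kg/s × 1434.7 kJ/kg = 19354 kJ/s
|Q| = 19354 kW = 69676 MJ/h

Q = 69700 MJ/h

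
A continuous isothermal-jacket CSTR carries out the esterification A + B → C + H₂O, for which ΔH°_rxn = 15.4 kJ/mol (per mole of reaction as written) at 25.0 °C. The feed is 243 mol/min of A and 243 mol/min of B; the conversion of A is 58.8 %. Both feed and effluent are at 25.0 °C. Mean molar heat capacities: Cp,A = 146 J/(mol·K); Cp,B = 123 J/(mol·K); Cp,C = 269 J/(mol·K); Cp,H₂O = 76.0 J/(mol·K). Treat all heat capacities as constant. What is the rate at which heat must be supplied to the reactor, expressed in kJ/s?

Extent of reaction ξ = 0.588 × 243 = 142.88 mol/min
Reaction term: ξ·ΔH°_rxn = 142.88 × 15.4 = 2200.4 kJ/min
Q = ΔH = 2200.4 kJ/min = 36.674 kW
Heat supplied = 36.674 kJ/s

Q_in = 36.7 kJ/s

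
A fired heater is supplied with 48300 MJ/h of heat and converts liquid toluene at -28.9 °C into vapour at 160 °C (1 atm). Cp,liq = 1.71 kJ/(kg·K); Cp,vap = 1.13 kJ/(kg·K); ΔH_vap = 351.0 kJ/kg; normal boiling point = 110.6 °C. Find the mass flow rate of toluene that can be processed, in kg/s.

ṁ = 20.8 kg/s

Δh = 1.71×(110.6−-28.9) + 351.0 + 1.13×(160−110.6) = 645.37 kJ/kg
Q = 48300 MJ/h = 13417 kJ/s = 13417 kJ/s
ṁ = Q/Δh = 13417 / 645.37 = 20.789 kg/s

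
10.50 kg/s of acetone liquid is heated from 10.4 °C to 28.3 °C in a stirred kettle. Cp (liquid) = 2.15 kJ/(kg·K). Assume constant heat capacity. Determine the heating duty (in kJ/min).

Q = ṁ·Cp·ΔT = 10.50 × 2.15 × (28.3 − 10.4) = 404.09 kJ/s
Heating duty = 24246 kJ/min

Q = 24200 kJ/min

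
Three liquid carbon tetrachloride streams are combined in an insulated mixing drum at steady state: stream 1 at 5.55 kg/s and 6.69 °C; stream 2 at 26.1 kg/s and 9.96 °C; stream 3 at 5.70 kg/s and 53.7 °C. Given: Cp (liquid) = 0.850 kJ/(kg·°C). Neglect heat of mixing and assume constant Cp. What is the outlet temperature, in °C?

T_out = 16.1 °C

Energy balance with Q = 0: Σ ṁᵢCp,ᵢ(T_out − Tᵢ) = 0
T_out = Σ ṁᵢCp,ᵢTᵢ / Σ ṁᵢCp,ᵢ
      = 512.7 / 31.748 = 16.149 °C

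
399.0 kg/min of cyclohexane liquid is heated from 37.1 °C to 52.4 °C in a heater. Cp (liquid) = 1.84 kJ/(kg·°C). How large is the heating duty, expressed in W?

Q = 187000 W

Q = ṁ·Cp·ΔT = 399.0 × 1.84 × (52.4 − 37.1) = 11233 kJ/min
Converting: 11233 / 60 s = 187.21 kW
Heating duty = 187210 W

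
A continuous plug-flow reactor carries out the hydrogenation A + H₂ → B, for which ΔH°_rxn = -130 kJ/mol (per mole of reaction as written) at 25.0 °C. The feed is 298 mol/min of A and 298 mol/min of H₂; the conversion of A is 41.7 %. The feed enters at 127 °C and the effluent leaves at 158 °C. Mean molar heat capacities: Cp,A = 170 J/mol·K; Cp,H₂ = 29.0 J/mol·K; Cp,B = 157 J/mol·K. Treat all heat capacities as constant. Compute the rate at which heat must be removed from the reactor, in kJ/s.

Q_out = 250 kJ/s

Extent of reaction ξ = 0.417 × 298 = 124.27 mol/min
Reaction term: ξ·ΔH°_rxn = 124.27 × -130 = -16155 kJ/min
Sensible, feed 127→25 °C: -6048.8 kJ/min
Outlet flows (mol/min): A 173.73, H₂ 173.73, B 124.27
Sensible, products 25→158 °C: 7193 kJ/min
Q = ΔH = -15010 kJ/min = -250.17 kW
Heat removed = 250.17 kJ/s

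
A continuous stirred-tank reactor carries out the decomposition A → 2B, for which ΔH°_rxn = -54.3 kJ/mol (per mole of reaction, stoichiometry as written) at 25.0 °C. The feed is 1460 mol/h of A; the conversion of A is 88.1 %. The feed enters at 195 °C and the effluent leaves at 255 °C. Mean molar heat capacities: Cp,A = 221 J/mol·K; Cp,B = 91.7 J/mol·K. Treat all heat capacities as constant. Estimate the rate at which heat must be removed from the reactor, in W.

Q_out = 17100 W

Extent of reaction ξ = 0.881 × 1460 = 1286.3 mol/h
Reaction term: ξ·ΔH°_rxn = 1286.3 × -54.3 = -69844 kJ/h
Sensible, feed 195→25 °C: -54852 kJ/h
Outlet flows (mol/h): A 173.74, B 2572.5
Sensible, products 25→255 °C: 63088 kJ/h
Q = ΔH = -61608 kJ/h = -17.113 kW
Heat removed = 17113 W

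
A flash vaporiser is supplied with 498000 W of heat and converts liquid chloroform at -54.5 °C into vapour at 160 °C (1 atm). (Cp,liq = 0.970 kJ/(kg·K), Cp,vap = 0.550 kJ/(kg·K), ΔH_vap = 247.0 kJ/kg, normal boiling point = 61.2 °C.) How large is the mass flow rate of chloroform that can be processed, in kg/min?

Δh = 0.970×(61.2−-54.5) + 247.0 + 0.550×(160−61.2) = 413.57 kJ/kg
Q = 498000 W = 498 kJ/s = 29880 kJ/min
ṁ = Q/Δh = 29880 / 413.57 = 72.249 kg/min

ṁ = 72.2 kg/min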